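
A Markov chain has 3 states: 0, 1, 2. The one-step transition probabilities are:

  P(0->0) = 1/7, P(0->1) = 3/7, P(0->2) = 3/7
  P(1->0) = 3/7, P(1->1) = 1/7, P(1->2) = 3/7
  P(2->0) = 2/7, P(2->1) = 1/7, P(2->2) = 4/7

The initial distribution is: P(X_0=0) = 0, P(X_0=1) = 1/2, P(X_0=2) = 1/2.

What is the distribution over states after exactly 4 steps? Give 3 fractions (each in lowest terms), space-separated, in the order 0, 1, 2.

Answer: 1325/4802 538/2401 1/2

Derivation:
Propagating the distribution step by step (d_{t+1} = d_t * P):
d_0 = (0=0, 1=1/2, 2=1/2)
  d_1[0] = 0*1/7 + 1/2*3/7 + 1/2*2/7 = 5/14
  d_1[1] = 0*3/7 + 1/2*1/7 + 1/2*1/7 = 1/7
  d_1[2] = 0*3/7 + 1/2*3/7 + 1/2*4/7 = 1/2
d_1 = (0=5/14, 1=1/7, 2=1/2)
  d_2[0] = 5/14*1/7 + 1/7*3/7 + 1/2*2/7 = 25/98
  d_2[1] = 5/14*3/7 + 1/7*1/7 + 1/2*1/7 = 12/49
  d_2[2] = 5/14*3/7 + 1/7*3/7 + 1/2*4/7 = 1/2
d_2 = (0=25/98, 1=12/49, 2=1/2)
  d_3[0] = 25/98*1/7 + 12/49*3/7 + 1/2*2/7 = 195/686
  d_3[1] = 25/98*3/7 + 12/49*1/7 + 1/2*1/7 = 74/343
  d_3[2] = 25/98*3/7 + 12/49*3/7 + 1/2*4/7 = 1/2
d_3 = (0=195/686, 1=74/343, 2=1/2)
  d_4[0] = 195/686*1/7 + 74/343*3/7 + 1/2*2/7 = 1325/4802
  d_4[1] = 195/686*3/7 + 74/343*1/7 + 1/2*1/7 = 538/2401
  d_4[2] = 195/686*3/7 + 74/343*3/7 + 1/2*4/7 = 1/2
d_4 = (0=1325/4802, 1=538/2401, 2=1/2)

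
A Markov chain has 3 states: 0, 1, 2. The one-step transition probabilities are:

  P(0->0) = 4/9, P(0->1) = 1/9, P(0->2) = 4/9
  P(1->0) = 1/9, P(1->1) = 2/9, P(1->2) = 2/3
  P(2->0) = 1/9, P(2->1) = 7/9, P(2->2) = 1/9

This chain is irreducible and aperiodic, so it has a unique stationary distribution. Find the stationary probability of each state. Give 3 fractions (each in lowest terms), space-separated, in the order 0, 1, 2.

The stationary distribution satisfies pi = pi * P, i.e.:
  pi_0 = 4/9*pi_0 + 1/9*pi_1 + 1/9*pi_2
  pi_1 = 1/9*pi_0 + 2/9*pi_1 + 7/9*pi_2
  pi_2 = 4/9*pi_0 + 2/3*pi_1 + 1/9*pi_2
with normalization: pi_0 + pi_1 + pi_2 = 1.

Using the first 2 balance equations plus normalization, the linear system A*pi = b is:
  [-5/9, 1/9, 1/9] . pi = 0
  [1/9, -7/9, 7/9] . pi = 0
  [1, 1, 1] . pi = 1

Solving yields:
  pi_0 = 1/6
  pi_1 = 3/7
  pi_2 = 17/42

Verification (pi * P):
  1/6*4/9 + 3/7*1/9 + 17/42*1/9 = 1/6 = pi_0  (ok)
  1/6*1/9 + 3/7*2/9 + 17/42*7/9 = 3/7 = pi_1  (ok)
  1/6*4/9 + 3/7*2/3 + 17/42*1/9 = 17/42 = pi_2  (ok)

Answer: 1/6 3/7 17/42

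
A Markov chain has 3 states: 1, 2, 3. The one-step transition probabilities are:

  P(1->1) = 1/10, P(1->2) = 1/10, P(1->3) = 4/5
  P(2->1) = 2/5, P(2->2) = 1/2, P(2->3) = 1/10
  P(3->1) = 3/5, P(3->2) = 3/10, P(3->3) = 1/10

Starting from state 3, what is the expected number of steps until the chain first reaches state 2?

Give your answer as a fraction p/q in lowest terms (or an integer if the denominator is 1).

Answer: 50/11

Derivation:
Let h_i = expected steps to first reach 2 from state i.
Boundary: h_2 = 0.
First-step equations for the other states:
  h_1 = 1 + 1/10*h_1 + 1/10*h_2 + 4/5*h_3
  h_3 = 1 + 3/5*h_1 + 3/10*h_2 + 1/10*h_3

Substituting h_2 = 0 and rearranging gives the linear system (I - Q) h = 1:
  [9/10, -4/5] . (h_1, h_3) = 1
  [-3/5, 9/10] . (h_1, h_3) = 1

Solving yields:
  h_1 = 170/33
  h_3 = 50/11

Starting state is 3, so the expected hitting time is h_3 = 50/11.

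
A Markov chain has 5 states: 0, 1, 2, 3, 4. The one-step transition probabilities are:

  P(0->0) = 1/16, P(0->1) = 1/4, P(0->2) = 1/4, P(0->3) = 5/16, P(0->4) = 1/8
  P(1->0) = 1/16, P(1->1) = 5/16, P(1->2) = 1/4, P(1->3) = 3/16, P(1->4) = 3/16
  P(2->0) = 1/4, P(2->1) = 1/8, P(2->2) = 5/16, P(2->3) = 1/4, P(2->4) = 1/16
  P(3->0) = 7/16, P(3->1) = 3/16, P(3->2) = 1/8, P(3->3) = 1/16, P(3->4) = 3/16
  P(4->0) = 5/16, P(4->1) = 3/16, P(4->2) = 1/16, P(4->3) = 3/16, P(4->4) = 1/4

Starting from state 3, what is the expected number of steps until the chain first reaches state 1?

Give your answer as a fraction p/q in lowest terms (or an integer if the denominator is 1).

Let h_i = expected steps to first reach 1 from state i.
Boundary: h_1 = 0.
First-step equations for the other states:
  h_0 = 1 + 1/16*h_0 + 1/4*h_1 + 1/4*h_2 + 5/16*h_3 + 1/8*h_4
  h_2 = 1 + 1/4*h_0 + 1/8*h_1 + 5/16*h_2 + 1/4*h_3 + 1/16*h_4
  h_3 = 1 + 7/16*h_0 + 3/16*h_1 + 1/8*h_2 + 1/16*h_3 + 3/16*h_4
  h_4 = 1 + 5/16*h_0 + 3/16*h_1 + 1/16*h_2 + 3/16*h_3 + 1/4*h_4

Substituting h_1 = 0 and rearranging gives the linear system (I - Q) h = 1:
  [15/16, -1/4, -5/16, -1/8] . (h_0, h_2, h_3, h_4) = 1
  [-1/4, 11/16, -1/4, -1/16] . (h_0, h_2, h_3, h_4) = 1
  [-7/16, -1/8, 15/16, -3/16] . (h_0, h_2, h_3, h_4) = 1
  [-5/16, -1/16, -3/16, 3/4] . (h_0, h_2, h_3, h_4) = 1

Solving yields:
  h_0 = 2762/555
  h_2 = 3116/555
  h_3 = 574/111
  h_4 = 956/185

Starting state is 3, so the expected hitting time is h_3 = 574/111.

Answer: 574/111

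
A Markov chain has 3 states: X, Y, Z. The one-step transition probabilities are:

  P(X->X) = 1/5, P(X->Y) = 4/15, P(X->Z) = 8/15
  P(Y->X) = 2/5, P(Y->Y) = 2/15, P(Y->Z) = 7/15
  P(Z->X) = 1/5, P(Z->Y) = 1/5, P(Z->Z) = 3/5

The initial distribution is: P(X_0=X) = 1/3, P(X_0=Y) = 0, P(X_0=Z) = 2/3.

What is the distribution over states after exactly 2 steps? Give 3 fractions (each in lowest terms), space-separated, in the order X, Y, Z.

Propagating the distribution step by step (d_{t+1} = d_t * P):
d_0 = (X=1/3, Y=0, Z=2/3)
  d_1[X] = 1/3*1/5 + 0*2/5 + 2/3*1/5 = 1/5
  d_1[Y] = 1/3*4/15 + 0*2/15 + 2/3*1/5 = 2/9
  d_1[Z] = 1/3*8/15 + 0*7/15 + 2/3*3/5 = 26/45
d_1 = (X=1/5, Y=2/9, Z=26/45)
  d_2[X] = 1/5*1/5 + 2/9*2/5 + 26/45*1/5 = 11/45
  d_2[Y] = 1/5*4/15 + 2/9*2/15 + 26/45*1/5 = 134/675
  d_2[Z] = 1/5*8/15 + 2/9*7/15 + 26/45*3/5 = 376/675
d_2 = (X=11/45, Y=134/675, Z=376/675)

Answer: 11/45 134/675 376/675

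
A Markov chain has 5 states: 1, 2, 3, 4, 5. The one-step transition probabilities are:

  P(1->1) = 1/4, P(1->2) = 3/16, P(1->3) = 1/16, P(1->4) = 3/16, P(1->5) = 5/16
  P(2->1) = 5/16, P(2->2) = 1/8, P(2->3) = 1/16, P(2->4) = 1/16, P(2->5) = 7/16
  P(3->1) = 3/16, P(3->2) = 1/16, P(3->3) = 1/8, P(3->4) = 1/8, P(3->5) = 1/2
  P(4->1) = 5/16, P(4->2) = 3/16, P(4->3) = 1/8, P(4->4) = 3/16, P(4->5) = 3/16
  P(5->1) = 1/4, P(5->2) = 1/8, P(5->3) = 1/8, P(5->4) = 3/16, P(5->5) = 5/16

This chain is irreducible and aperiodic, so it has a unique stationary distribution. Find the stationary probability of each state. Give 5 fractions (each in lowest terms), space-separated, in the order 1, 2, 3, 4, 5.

The stationary distribution satisfies pi = pi * P, i.e.:
  pi_1 = 1/4*pi_1 + 5/16*pi_2 + 3/16*pi_3 + 5/16*pi_4 + 1/4*pi_5
  pi_2 = 3/16*pi_1 + 1/8*pi_2 + 1/16*pi_3 + 3/16*pi_4 + 1/8*pi_5
  pi_3 = 1/16*pi_1 + 1/16*pi_2 + 1/8*pi_3 + 1/8*pi_4 + 1/8*pi_5
  pi_4 = 3/16*pi_1 + 1/16*pi_2 + 1/8*pi_3 + 3/16*pi_4 + 3/16*pi_5
  pi_5 = 5/16*pi_1 + 7/16*pi_2 + 1/2*pi_3 + 3/16*pi_4 + 5/16*pi_5
with normalization: pi_1 + pi_2 + pi_3 + pi_4 + pi_5 = 1.

Using the first 4 balance equations plus normalization, the linear system A*pi = b is:
  [-3/4, 5/16, 3/16, 5/16, 1/4] . pi = 0
  [3/16, -7/8, 1/16, 3/16, 1/8] . pi = 0
  [1/16, 1/16, -7/8, 1/8, 1/8] . pi = 0
  [3/16, 1/16, 1/8, -13/16, 3/16] . pi = 0
  [1, 1, 1, 1, 1] . pi = 1

Solving yields:
  pi_1 = 8582/32623
  pi_2 = 4744/32623
  pi_3 = 3245/32623
  pi_4 = 313/1919
  pi_5 = 10731/32623

Verification (pi * P):
  8582/32623*1/4 + 4744/32623*5/16 + 3245/32623*3/16 + 313/1919*5/16 + 10731/32623*1/4 = 8582/32623 = pi_1  (ok)
  8582/32623*3/16 + 4744/32623*1/8 + 3245/32623*1/16 + 313/1919*3/16 + 10731/32623*1/8 = 4744/32623 = pi_2  (ok)
  8582/32623*1/16 + 4744/32623*1/16 + 3245/32623*1/8 + 313/1919*1/8 + 10731/32623*1/8 = 3245/32623 = pi_3  (ok)
  8582/32623*3/16 + 4744/32623*1/16 + 3245/32623*1/8 + 313/1919*3/16 + 10731/32623*3/16 = 313/1919 = pi_4  (ok)
  8582/32623*5/16 + 4744/32623*7/16 + 3245/32623*1/2 + 313/1919*3/16 + 10731/32623*5/16 = 10731/32623 = pi_5  (ok)

Answer: 8582/32623 4744/32623 3245/32623 313/1919 10731/32623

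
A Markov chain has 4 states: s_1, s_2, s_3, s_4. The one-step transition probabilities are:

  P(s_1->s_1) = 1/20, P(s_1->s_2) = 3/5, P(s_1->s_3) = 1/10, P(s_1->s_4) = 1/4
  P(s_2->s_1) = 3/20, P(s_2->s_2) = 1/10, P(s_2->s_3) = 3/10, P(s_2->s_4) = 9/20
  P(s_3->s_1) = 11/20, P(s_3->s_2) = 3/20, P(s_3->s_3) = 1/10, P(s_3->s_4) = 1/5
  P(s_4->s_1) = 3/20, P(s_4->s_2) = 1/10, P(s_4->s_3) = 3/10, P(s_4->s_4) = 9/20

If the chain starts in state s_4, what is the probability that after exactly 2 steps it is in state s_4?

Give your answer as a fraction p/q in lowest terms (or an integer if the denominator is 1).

Computing P^2 by repeated multiplication:
P^1 =
  s_1: [1/20, 3/5, 1/10, 1/4]
  s_2: [3/20, 1/10, 3/10, 9/20]
  s_3: [11/20, 3/20, 1/10, 1/5]
  s_4: [3/20, 1/10, 3/10, 9/20]
P^2 =
  s_1: [37/200, 13/100, 27/100, 83/200]
  s_2: [51/200, 19/100, 21/100, 69/200]
  s_3: [27/200, 19/50, 17/100, 63/200]
  s_4: [51/200, 19/100, 21/100, 69/200]

(P^2)[s_4 -> s_4] = 69/200

Answer: 69/200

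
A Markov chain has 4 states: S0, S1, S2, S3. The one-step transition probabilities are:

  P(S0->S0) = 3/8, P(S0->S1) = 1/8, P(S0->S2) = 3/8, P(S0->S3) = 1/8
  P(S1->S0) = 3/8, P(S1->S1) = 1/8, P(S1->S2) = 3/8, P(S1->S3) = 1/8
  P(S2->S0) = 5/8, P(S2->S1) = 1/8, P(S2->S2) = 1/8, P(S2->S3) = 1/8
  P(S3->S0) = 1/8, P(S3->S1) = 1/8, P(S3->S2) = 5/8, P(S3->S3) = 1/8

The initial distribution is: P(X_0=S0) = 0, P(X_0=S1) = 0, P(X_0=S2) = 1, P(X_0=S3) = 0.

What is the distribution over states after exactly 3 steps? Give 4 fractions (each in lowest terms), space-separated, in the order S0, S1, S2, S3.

Answer: 7/16 1/8 5/16 1/8

Derivation:
Propagating the distribution step by step (d_{t+1} = d_t * P):
d_0 = (S0=0, S1=0, S2=1, S3=0)
  d_1[S0] = 0*3/8 + 0*3/8 + 1*5/8 + 0*1/8 = 5/8
  d_1[S1] = 0*1/8 + 0*1/8 + 1*1/8 + 0*1/8 = 1/8
  d_1[S2] = 0*3/8 + 0*3/8 + 1*1/8 + 0*5/8 = 1/8
  d_1[S3] = 0*1/8 + 0*1/8 + 1*1/8 + 0*1/8 = 1/8
d_1 = (S0=5/8, S1=1/8, S2=1/8, S3=1/8)
  d_2[S0] = 5/8*3/8 + 1/8*3/8 + 1/8*5/8 + 1/8*1/8 = 3/8
  d_2[S1] = 5/8*1/8 + 1/8*1/8 + 1/8*1/8 + 1/8*1/8 = 1/8
  d_2[S2] = 5/8*3/8 + 1/8*3/8 + 1/8*1/8 + 1/8*5/8 = 3/8
  d_2[S3] = 5/8*1/8 + 1/8*1/8 + 1/8*1/8 + 1/8*1/8 = 1/8
d_2 = (S0=3/8, S1=1/8, S2=3/8, S3=1/8)
  d_3[S0] = 3/8*3/8 + 1/8*3/8 + 3/8*5/8 + 1/8*1/8 = 7/16
  d_3[S1] = 3/8*1/8 + 1/8*1/8 + 3/8*1/8 + 1/8*1/8 = 1/8
  d_3[S2] = 3/8*3/8 + 1/8*3/8 + 3/8*1/8 + 1/8*5/8 = 5/16
  d_3[S3] = 3/8*1/8 + 1/8*1/8 + 3/8*1/8 + 1/8*1/8 = 1/8
d_3 = (S0=7/16, S1=1/8, S2=5/16, S3=1/8)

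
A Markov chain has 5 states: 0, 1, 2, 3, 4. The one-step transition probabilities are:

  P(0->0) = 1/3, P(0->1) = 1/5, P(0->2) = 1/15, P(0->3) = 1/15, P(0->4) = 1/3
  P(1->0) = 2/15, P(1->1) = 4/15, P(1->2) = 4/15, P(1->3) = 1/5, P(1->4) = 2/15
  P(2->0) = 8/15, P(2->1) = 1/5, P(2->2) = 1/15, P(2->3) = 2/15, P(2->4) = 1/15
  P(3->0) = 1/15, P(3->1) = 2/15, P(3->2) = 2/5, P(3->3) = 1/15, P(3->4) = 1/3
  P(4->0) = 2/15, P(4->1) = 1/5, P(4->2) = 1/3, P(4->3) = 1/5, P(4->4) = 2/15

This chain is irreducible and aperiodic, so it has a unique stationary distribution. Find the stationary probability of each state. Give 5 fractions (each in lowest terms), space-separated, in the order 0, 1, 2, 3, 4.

The stationary distribution satisfies pi = pi * P, i.e.:
  pi_0 = 1/3*pi_0 + 2/15*pi_1 + 8/15*pi_2 + 1/15*pi_3 + 2/15*pi_4
  pi_1 = 1/5*pi_0 + 4/15*pi_1 + 1/5*pi_2 + 2/15*pi_3 + 1/5*pi_4
  pi_2 = 1/15*pi_0 + 4/15*pi_1 + 1/15*pi_2 + 2/5*pi_3 + 1/3*pi_4
  pi_3 = 1/15*pi_0 + 1/5*pi_1 + 2/15*pi_2 + 1/15*pi_3 + 1/5*pi_4
  pi_4 = 1/3*pi_0 + 2/15*pi_1 + 1/15*pi_2 + 1/3*pi_3 + 2/15*pi_4
with normalization: pi_0 + pi_1 + pi_2 + pi_3 + pi_4 = 1.

Using the first 4 balance equations plus normalization, the linear system A*pi = b is:
  [-2/3, 2/15, 8/15, 1/15, 2/15] . pi = 0
  [1/5, -11/15, 1/5, 2/15, 1/5] . pi = 0
  [1/15, 4/15, -14/15, 2/5, 1/3] . pi = 0
  [1/15, 1/5, 2/15, -14/15, 1/5] . pi = 0
  [1, 1, 1, 1, 1] . pi = 1

Solving yields:
  pi_0 = 15447/59860
  pi_1 = 6127/29930
  pi_2 = 6139/29930
  pi_3 = 2006/14965
  pi_4 = 11857/59860

Verification (pi * P):
  15447/59860*1/3 + 6127/29930*2/15 + 6139/29930*8/15 + 2006/14965*1/15 + 11857/59860*2/15 = 15447/59860 = pi_0  (ok)
  15447/59860*1/5 + 6127/29930*4/15 + 6139/29930*1/5 + 2006/14965*2/15 + 11857/59860*1/5 = 6127/29930 = pi_1  (ok)
  15447/59860*1/15 + 6127/29930*4/15 + 6139/29930*1/15 + 2006/14965*2/5 + 11857/59860*1/3 = 6139/29930 = pi_2  (ok)
  15447/59860*1/15 + 6127/29930*1/5 + 6139/29930*2/15 + 2006/14965*1/15 + 11857/59860*1/5 = 2006/14965 = pi_3  (ok)
  15447/59860*1/3 + 6127/29930*2/15 + 6139/29930*1/15 + 2006/14965*1/3 + 11857/59860*2/15 = 11857/59860 = pi_4  (ok)

Answer: 15447/59860 6127/29930 6139/29930 2006/14965 11857/59860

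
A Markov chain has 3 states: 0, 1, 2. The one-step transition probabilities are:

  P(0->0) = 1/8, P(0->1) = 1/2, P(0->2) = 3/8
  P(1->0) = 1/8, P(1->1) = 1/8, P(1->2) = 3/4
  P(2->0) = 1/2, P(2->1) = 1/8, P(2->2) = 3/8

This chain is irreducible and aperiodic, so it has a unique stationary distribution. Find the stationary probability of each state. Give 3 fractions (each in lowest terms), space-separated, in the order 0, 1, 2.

The stationary distribution satisfies pi = pi * P, i.e.:
  pi_0 = 1/8*pi_0 + 1/8*pi_1 + 1/2*pi_2
  pi_1 = 1/2*pi_0 + 1/8*pi_1 + 1/8*pi_2
  pi_2 = 3/8*pi_0 + 3/4*pi_1 + 3/8*pi_2
with normalization: pi_0 + pi_1 + pi_2 = 1.

Using the first 2 balance equations plus normalization, the linear system A*pi = b is:
  [-7/8, 1/8, 1/2] . pi = 0
  [1/2, -7/8, 1/8] . pi = 0
  [1, 1, 1] . pi = 1

Solving yields:
  pi_0 = 29/97
  pi_1 = 23/97
  pi_2 = 45/97

Verification (pi * P):
  29/97*1/8 + 23/97*1/8 + 45/97*1/2 = 29/97 = pi_0  (ok)
  29/97*1/2 + 23/97*1/8 + 45/97*1/8 = 23/97 = pi_1  (ok)
  29/97*3/8 + 23/97*3/4 + 45/97*3/8 = 45/97 = pi_2  (ok)

Answer: 29/97 23/97 45/97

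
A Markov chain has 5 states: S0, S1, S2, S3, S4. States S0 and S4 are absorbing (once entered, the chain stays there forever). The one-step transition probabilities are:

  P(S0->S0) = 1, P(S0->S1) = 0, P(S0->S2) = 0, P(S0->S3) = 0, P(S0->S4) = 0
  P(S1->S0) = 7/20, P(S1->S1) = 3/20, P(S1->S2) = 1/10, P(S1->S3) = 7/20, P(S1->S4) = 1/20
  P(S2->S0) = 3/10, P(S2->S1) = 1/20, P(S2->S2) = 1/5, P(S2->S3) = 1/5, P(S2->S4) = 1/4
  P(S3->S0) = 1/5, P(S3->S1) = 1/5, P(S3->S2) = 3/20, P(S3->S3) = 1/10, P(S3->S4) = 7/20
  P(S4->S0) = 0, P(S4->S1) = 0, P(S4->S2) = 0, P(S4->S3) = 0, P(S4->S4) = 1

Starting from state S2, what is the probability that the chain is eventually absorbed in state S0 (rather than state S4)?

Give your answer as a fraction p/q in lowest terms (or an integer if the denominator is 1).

Let a_i = P(absorbed in S0 | start in state i).
Boundary conditions: a_S0 = 1, a_S4 = 0.
For each transient state i, a_i = sum_j P(i->j) * a_j:
  a_S1 = 7/20*a_S0 + 3/20*a_S1 + 1/10*a_S2 + 7/20*a_S3 + 1/20*a_S4
  a_S2 = 3/10*a_S0 + 1/20*a_S1 + 1/5*a_S2 + 1/5*a_S3 + 1/4*a_S4
  a_S3 = 1/5*a_S0 + 1/5*a_S1 + 3/20*a_S2 + 1/10*a_S3 + 7/20*a_S4

Substituting a_S0 = 1 and a_S4 = 0, rearrange to (I - Q) a = r where r[i] = P(i -> S0):
  [17/20, -1/10, -7/20] . (a_S1, a_S2, a_S3) = 7/20
  [-1/20, 4/5, -1/5] . (a_S1, a_S2, a_S3) = 3/10
  [-1/5, -3/20, 9/10] . (a_S1, a_S2, a_S3) = 1/5

Solving yields:
  a_S1 = 918/1385
  a_S2 = 2206/4155
  a_S3 = 1903/4155

Starting state is S2, so the absorption probability is a_S2 = 2206/4155.

Answer: 2206/4155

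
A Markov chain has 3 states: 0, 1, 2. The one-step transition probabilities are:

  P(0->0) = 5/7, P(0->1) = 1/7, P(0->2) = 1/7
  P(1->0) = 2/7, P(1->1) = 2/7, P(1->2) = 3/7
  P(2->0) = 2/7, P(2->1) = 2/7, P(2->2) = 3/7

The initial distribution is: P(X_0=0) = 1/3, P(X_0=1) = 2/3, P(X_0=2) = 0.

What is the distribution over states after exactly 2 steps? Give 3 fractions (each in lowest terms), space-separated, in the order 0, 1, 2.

Answer: 23/49 11/49 15/49

Derivation:
Propagating the distribution step by step (d_{t+1} = d_t * P):
d_0 = (0=1/3, 1=2/3, 2=0)
  d_1[0] = 1/3*5/7 + 2/3*2/7 + 0*2/7 = 3/7
  d_1[1] = 1/3*1/7 + 2/3*2/7 + 0*2/7 = 5/21
  d_1[2] = 1/3*1/7 + 2/3*3/7 + 0*3/7 = 1/3
d_1 = (0=3/7, 1=5/21, 2=1/3)
  d_2[0] = 3/7*5/7 + 5/21*2/7 + 1/3*2/7 = 23/49
  d_2[1] = 3/7*1/7 + 5/21*2/7 + 1/3*2/7 = 11/49
  d_2[2] = 3/7*1/7 + 5/21*3/7 + 1/3*3/7 = 15/49
d_2 = (0=23/49, 1=11/49, 2=15/49)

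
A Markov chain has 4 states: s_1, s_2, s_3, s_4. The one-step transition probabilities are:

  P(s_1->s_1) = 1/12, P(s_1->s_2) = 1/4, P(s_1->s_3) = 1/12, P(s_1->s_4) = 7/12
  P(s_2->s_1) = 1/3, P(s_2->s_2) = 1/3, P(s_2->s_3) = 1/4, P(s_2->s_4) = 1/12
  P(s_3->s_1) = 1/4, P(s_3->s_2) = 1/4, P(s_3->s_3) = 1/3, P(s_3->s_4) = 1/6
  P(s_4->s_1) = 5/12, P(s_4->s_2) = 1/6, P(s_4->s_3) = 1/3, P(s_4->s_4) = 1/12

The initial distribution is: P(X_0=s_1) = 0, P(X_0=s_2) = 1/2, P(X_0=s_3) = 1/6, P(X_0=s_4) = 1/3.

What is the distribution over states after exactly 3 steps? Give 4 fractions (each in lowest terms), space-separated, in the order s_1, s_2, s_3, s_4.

Propagating the distribution step by step (d_{t+1} = d_t * P):
d_0 = (s_1=0, s_2=1/2, s_3=1/6, s_4=1/3)
  d_1[s_1] = 0*1/12 + 1/2*1/3 + 1/6*1/4 + 1/3*5/12 = 25/72
  d_1[s_2] = 0*1/4 + 1/2*1/3 + 1/6*1/4 + 1/3*1/6 = 19/72
  d_1[s_3] = 0*1/12 + 1/2*1/4 + 1/6*1/3 + 1/3*1/3 = 7/24
  d_1[s_4] = 0*7/12 + 1/2*1/12 + 1/6*1/6 + 1/3*1/12 = 7/72
d_1 = (s_1=25/72, s_2=19/72, s_3=7/24, s_4=7/72)
  d_2[s_1] = 25/72*1/12 + 19/72*1/3 + 7/24*1/4 + 7/72*5/12 = 199/864
  d_2[s_2] = 25/72*1/4 + 19/72*1/3 + 7/24*1/4 + 7/72*1/6 = 19/72
  d_2[s_3] = 25/72*1/12 + 19/72*1/4 + 7/24*1/3 + 7/72*1/3 = 97/432
  d_2[s_4] = 25/72*7/12 + 19/72*1/12 + 7/24*1/6 + 7/72*1/12 = 9/32
d_2 = (s_1=199/864, s_2=19/72, s_3=97/432, s_4=9/32)
  d_3[s_1] = 199/864*1/12 + 19/72*1/3 + 97/432*1/4 + 9/32*5/12 = 727/2592
  d_3[s_2] = 199/864*1/4 + 19/72*1/3 + 97/432*1/4 + 9/32*1/6 = 859/3456
  d_3[s_3] = 199/864*1/12 + 19/72*1/4 + 97/432*1/3 + 9/32*1/3 = 877/3456
  d_3[s_4] = 199/864*7/12 + 19/72*1/12 + 97/432*1/6 + 9/32*1/12 = 563/2592
d_3 = (s_1=727/2592, s_2=859/3456, s_3=877/3456, s_4=563/2592)

Answer: 727/2592 859/3456 877/3456 563/2592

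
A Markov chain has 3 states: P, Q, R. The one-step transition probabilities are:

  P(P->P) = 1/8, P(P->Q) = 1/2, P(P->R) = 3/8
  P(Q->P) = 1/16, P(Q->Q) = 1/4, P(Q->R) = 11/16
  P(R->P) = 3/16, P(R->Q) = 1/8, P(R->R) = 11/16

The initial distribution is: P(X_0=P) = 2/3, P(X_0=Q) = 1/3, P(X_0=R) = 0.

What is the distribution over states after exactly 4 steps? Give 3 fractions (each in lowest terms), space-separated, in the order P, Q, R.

Answer: 30067/196608 20369/98304 125803/196608

Derivation:
Propagating the distribution step by step (d_{t+1} = d_t * P):
d_0 = (P=2/3, Q=1/3, R=0)
  d_1[P] = 2/3*1/8 + 1/3*1/16 + 0*3/16 = 5/48
  d_1[Q] = 2/3*1/2 + 1/3*1/4 + 0*1/8 = 5/12
  d_1[R] = 2/3*3/8 + 1/3*11/16 + 0*11/16 = 23/48
d_1 = (P=5/48, Q=5/12, R=23/48)
  d_2[P] = 5/48*1/8 + 5/12*1/16 + 23/48*3/16 = 33/256
  d_2[Q] = 5/48*1/2 + 5/12*1/4 + 23/48*1/8 = 83/384
  d_2[R] = 5/48*3/8 + 5/12*11/16 + 23/48*11/16 = 503/768
d_2 = (P=33/256, Q=83/384, R=503/768)
  d_3[P] = 33/256*1/8 + 83/384*1/16 + 503/768*3/16 = 1873/12288
  d_3[Q] = 33/256*1/2 + 83/384*1/4 + 503/768*1/8 = 1231/6144
  d_3[R] = 33/256*3/8 + 83/384*11/16 + 503/768*11/16 = 2651/4096
d_3 = (P=1873/12288, Q=1231/6144, R=2651/4096)
  d_4[P] = 1873/12288*1/8 + 1231/6144*1/16 + 2651/4096*3/16 = 30067/196608
  d_4[Q] = 1873/12288*1/2 + 1231/6144*1/4 + 2651/4096*1/8 = 20369/98304
  d_4[R] = 1873/12288*3/8 + 1231/6144*11/16 + 2651/4096*11/16 = 125803/196608
d_4 = (P=30067/196608, Q=20369/98304, R=125803/196608)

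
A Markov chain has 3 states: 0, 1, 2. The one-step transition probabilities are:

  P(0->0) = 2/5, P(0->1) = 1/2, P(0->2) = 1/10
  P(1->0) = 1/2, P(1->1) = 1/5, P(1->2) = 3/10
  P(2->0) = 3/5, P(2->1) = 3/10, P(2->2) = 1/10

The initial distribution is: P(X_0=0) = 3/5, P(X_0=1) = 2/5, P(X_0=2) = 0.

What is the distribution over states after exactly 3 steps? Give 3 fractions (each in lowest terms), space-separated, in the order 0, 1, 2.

Propagating the distribution step by step (d_{t+1} = d_t * P):
d_0 = (0=3/5, 1=2/5, 2=0)
  d_1[0] = 3/5*2/5 + 2/5*1/2 + 0*3/5 = 11/25
  d_1[1] = 3/5*1/2 + 2/5*1/5 + 0*3/10 = 19/50
  d_1[2] = 3/5*1/10 + 2/5*3/10 + 0*1/10 = 9/50
d_1 = (0=11/25, 1=19/50, 2=9/50)
  d_2[0] = 11/25*2/5 + 19/50*1/2 + 9/50*3/5 = 237/500
  d_2[1] = 11/25*1/2 + 19/50*1/5 + 9/50*3/10 = 7/20
  d_2[2] = 11/25*1/10 + 19/50*3/10 + 9/50*1/10 = 22/125
d_2 = (0=237/500, 1=7/20, 2=22/125)
  d_3[0] = 237/500*2/5 + 7/20*1/2 + 22/125*3/5 = 2351/5000
  d_3[1] = 237/500*1/2 + 7/20*1/5 + 22/125*3/10 = 1799/5000
  d_3[2] = 237/500*1/10 + 7/20*3/10 + 22/125*1/10 = 17/100
d_3 = (0=2351/5000, 1=1799/5000, 2=17/100)

Answer: 2351/5000 1799/5000 17/100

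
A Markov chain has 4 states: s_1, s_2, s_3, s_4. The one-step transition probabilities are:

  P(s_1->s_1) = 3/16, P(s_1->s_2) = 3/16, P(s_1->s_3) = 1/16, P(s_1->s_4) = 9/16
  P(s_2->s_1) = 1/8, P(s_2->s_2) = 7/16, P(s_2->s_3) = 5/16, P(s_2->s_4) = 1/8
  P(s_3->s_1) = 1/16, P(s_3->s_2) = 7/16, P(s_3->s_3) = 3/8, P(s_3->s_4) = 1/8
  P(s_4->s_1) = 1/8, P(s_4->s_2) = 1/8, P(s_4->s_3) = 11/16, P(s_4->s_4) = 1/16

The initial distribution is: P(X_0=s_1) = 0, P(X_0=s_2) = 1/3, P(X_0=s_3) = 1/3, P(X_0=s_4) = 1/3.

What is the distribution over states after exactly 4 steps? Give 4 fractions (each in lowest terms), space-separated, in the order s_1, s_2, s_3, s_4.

Propagating the distribution step by step (d_{t+1} = d_t * P):
d_0 = (s_1=0, s_2=1/3, s_3=1/3, s_4=1/3)
  d_1[s_1] = 0*3/16 + 1/3*1/8 + 1/3*1/16 + 1/3*1/8 = 5/48
  d_1[s_2] = 0*3/16 + 1/3*7/16 + 1/3*7/16 + 1/3*1/8 = 1/3
  d_1[s_3] = 0*1/16 + 1/3*5/16 + 1/3*3/8 + 1/3*11/16 = 11/24
  d_1[s_4] = 0*9/16 + 1/3*1/8 + 1/3*1/8 + 1/3*1/16 = 5/48
d_1 = (s_1=5/48, s_2=1/3, s_3=11/24, s_4=5/48)
  d_2[s_1] = 5/48*3/16 + 1/3*1/8 + 11/24*1/16 + 5/48*1/8 = 79/768
  d_2[s_2] = 5/48*3/16 + 1/3*7/16 + 11/24*7/16 + 5/48*1/8 = 97/256
  d_2[s_3] = 5/48*1/16 + 1/3*5/16 + 11/24*3/8 + 5/48*11/16 = 17/48
  d_2[s_4] = 5/48*9/16 + 1/3*1/8 + 11/24*1/8 + 5/48*1/16 = 21/128
d_2 = (s_1=79/768, s_2=97/256, s_3=17/48, s_4=21/128)
  d_3[s_1] = 79/768*3/16 + 97/256*1/8 + 17/48*1/16 + 21/128*1/8 = 1343/12288
  d_3[s_2] = 79/768*3/16 + 97/256*7/16 + 17/48*7/16 + 21/128*1/8 = 2215/6144
  d_3[s_3] = 79/768*1/16 + 97/256*5/16 + 17/48*3/8 + 21/128*11/16 = 569/1536
  d_3[s_4] = 79/768*9/16 + 97/256*1/8 + 17/48*1/8 + 21/128*1/16 = 1963/12288
d_3 = (s_1=1343/12288, s_2=2215/6144, s_3=569/1536, s_4=1963/12288)
  d_4[s_1] = 1343/12288*3/16 + 2215/6144*1/8 + 569/1536*1/16 + 1963/12288*1/8 = 21367/196608
  d_4[s_2] = 1343/12288*3/16 + 2215/6144*7/16 + 569/1536*7/16 + 1963/12288*1/8 = 70829/196608
  d_4[s_3] = 1343/12288*1/16 + 2215/6144*5/16 + 569/1536*3/8 + 1963/12288*11/16 = 36199/98304
  d_4[s_4] = 1343/12288*9/16 + 2215/6144*1/8 + 569/1536*1/8 + 1963/12288*1/16 = 16007/98304
d_4 = (s_1=21367/196608, s_2=70829/196608, s_3=36199/98304, s_4=16007/98304)

Answer: 21367/196608 70829/196608 36199/98304 16007/98304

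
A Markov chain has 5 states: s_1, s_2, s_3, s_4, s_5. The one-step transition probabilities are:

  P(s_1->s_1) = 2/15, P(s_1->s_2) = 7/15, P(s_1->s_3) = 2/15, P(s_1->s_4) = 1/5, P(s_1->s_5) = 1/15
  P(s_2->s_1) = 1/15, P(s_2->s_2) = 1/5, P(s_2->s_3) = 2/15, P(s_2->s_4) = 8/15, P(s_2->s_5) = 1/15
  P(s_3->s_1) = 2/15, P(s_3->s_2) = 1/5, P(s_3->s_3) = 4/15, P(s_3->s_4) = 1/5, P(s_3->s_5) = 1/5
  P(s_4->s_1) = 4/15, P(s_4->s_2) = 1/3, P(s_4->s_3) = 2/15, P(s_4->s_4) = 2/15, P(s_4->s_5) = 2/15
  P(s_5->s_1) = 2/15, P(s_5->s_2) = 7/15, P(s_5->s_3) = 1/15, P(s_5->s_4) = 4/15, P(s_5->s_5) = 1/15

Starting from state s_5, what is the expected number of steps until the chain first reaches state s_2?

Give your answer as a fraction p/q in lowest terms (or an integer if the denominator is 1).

Answer: 2215/901

Derivation:
Let h_i = expected steps to first reach s_2 from state i.
Boundary: h_s_2 = 0.
First-step equations for the other states:
  h_s_1 = 1 + 2/15*h_s_1 + 7/15*h_s_2 + 2/15*h_s_3 + 1/5*h_s_4 + 1/15*h_s_5
  h_s_3 = 1 + 2/15*h_s_1 + 1/5*h_s_2 + 4/15*h_s_3 + 1/5*h_s_4 + 1/5*h_s_5
  h_s_4 = 1 + 4/15*h_s_1 + 1/3*h_s_2 + 2/15*h_s_3 + 2/15*h_s_4 + 2/15*h_s_5
  h_s_5 = 1 + 2/15*h_s_1 + 7/15*h_s_2 + 1/15*h_s_3 + 4/15*h_s_4 + 1/15*h_s_5

Substituting h_s_2 = 0 and rearranging gives the linear system (I - Q) h = 1:
  [13/15, -2/15, -1/5, -1/15] . (h_s_1, h_s_3, h_s_4, h_s_5) = 1
  [-2/15, 11/15, -1/5, -1/5] . (h_s_1, h_s_3, h_s_4, h_s_5) = 1
  [-4/15, -2/15, 13/15, -2/15] . (h_s_1, h_s_3, h_s_4, h_s_5) = 1
  [-2/15, -1/15, -4/15, 14/15] . (h_s_1, h_s_3, h_s_4, h_s_5) = 1

Solving yields:
  h_s_1 = 15695/6307
  h_s_3 = 20495/6307
  h_s_4 = 17645/6307
  h_s_5 = 2215/901

Starting state is s_5, so the expected hitting time is h_s_5 = 2215/901.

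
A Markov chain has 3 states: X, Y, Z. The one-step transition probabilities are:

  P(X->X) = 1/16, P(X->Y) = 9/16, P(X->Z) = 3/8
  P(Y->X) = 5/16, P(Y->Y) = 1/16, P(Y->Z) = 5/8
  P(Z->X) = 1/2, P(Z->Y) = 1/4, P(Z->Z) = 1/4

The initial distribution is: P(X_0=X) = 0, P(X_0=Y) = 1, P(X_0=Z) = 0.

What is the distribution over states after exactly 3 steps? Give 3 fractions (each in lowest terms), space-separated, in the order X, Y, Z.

Propagating the distribution step by step (d_{t+1} = d_t * P):
d_0 = (X=0, Y=1, Z=0)
  d_1[X] = 0*1/16 + 1*5/16 + 0*1/2 = 5/16
  d_1[Y] = 0*9/16 + 1*1/16 + 0*1/4 = 1/16
  d_1[Z] = 0*3/8 + 1*5/8 + 0*1/4 = 5/8
d_1 = (X=5/16, Y=1/16, Z=5/8)
  d_2[X] = 5/16*1/16 + 1/16*5/16 + 5/8*1/2 = 45/128
  d_2[Y] = 5/16*9/16 + 1/16*1/16 + 5/8*1/4 = 43/128
  d_2[Z] = 5/16*3/8 + 1/16*5/8 + 5/8*1/4 = 5/16
d_2 = (X=45/128, Y=43/128, Z=5/16)
  d_3[X] = 45/128*1/16 + 43/128*5/16 + 5/16*1/2 = 145/512
  d_3[Y] = 45/128*9/16 + 43/128*1/16 + 5/16*1/4 = 19/64
  d_3[Z] = 45/128*3/8 + 43/128*5/8 + 5/16*1/4 = 215/512
d_3 = (X=145/512, Y=19/64, Z=215/512)

Answer: 145/512 19/64 215/512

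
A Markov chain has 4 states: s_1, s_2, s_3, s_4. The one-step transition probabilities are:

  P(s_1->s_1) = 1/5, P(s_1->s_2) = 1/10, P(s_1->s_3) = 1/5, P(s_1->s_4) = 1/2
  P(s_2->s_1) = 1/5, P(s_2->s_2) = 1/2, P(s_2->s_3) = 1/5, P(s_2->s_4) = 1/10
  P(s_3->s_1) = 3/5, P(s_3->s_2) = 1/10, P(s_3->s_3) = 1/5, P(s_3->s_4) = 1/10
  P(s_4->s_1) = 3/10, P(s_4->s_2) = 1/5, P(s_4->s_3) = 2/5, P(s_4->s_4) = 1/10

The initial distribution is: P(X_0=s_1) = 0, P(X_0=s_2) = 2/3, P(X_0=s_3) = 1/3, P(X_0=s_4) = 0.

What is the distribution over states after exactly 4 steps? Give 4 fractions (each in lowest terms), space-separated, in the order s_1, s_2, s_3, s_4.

Propagating the distribution step by step (d_{t+1} = d_t * P):
d_0 = (s_1=0, s_2=2/3, s_3=1/3, s_4=0)
  d_1[s_1] = 0*1/5 + 2/3*1/5 + 1/3*3/5 + 0*3/10 = 1/3
  d_1[s_2] = 0*1/10 + 2/3*1/2 + 1/3*1/10 + 0*1/5 = 11/30
  d_1[s_3] = 0*1/5 + 2/3*1/5 + 1/3*1/5 + 0*2/5 = 1/5
  d_1[s_4] = 0*1/2 + 2/3*1/10 + 1/3*1/10 + 0*1/10 = 1/10
d_1 = (s_1=1/3, s_2=11/30, s_3=1/5, s_4=1/10)
  d_2[s_1] = 1/3*1/5 + 11/30*1/5 + 1/5*3/5 + 1/10*3/10 = 29/100
  d_2[s_2] = 1/3*1/10 + 11/30*1/2 + 1/5*1/10 + 1/10*1/5 = 77/300
  d_2[s_3] = 1/3*1/5 + 11/30*1/5 + 1/5*1/5 + 1/10*2/5 = 11/50
  d_2[s_4] = 1/3*1/2 + 11/30*1/10 + 1/5*1/10 + 1/10*1/10 = 7/30
d_2 = (s_1=29/100, s_2=77/300, s_3=11/50, s_4=7/30)
  d_3[s_1] = 29/100*1/5 + 77/300*1/5 + 11/50*3/5 + 7/30*3/10 = 467/1500
  d_3[s_2] = 29/100*1/10 + 77/300*1/2 + 11/50*1/10 + 7/30*1/5 = 113/500
  d_3[s_3] = 29/100*1/5 + 77/300*1/5 + 11/50*1/5 + 7/30*2/5 = 37/150
  d_3[s_4] = 29/100*1/2 + 77/300*1/10 + 11/50*1/10 + 7/30*1/10 = 27/125
d_3 = (s_1=467/1500, s_2=113/500, s_3=37/150, s_4=27/125)
  d_4[s_1] = 467/1500*1/5 + 113/500*1/5 + 37/150*3/5 + 27/125*3/10 = 1201/3750
  d_4[s_2] = 467/1500*1/10 + 113/500*1/2 + 37/150*1/10 + 27/125*1/5 = 53/250
  d_4[s_3] = 467/1500*1/5 + 113/500*1/5 + 37/150*1/5 + 27/125*2/5 = 152/625
  d_4[s_4] = 467/1500*1/2 + 113/500*1/10 + 37/150*1/10 + 27/125*1/10 = 421/1875
d_4 = (s_1=1201/3750, s_2=53/250, s_3=152/625, s_4=421/1875)

Answer: 1201/3750 53/250 152/625 421/1875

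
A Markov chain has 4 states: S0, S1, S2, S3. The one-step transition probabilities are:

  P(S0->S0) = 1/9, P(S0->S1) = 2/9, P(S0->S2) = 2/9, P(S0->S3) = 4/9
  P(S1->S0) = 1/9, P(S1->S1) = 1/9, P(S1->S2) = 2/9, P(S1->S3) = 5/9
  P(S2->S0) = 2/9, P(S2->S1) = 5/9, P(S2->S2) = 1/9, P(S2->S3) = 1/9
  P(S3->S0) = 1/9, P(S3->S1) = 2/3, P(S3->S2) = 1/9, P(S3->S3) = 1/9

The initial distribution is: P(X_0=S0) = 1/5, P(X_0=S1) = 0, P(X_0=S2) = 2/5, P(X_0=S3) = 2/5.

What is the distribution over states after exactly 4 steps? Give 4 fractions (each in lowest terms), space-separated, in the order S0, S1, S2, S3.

Answer: 4217/32805 11524/32805 5696/32805 11368/32805

Derivation:
Propagating the distribution step by step (d_{t+1} = d_t * P):
d_0 = (S0=1/5, S1=0, S2=2/5, S3=2/5)
  d_1[S0] = 1/5*1/9 + 0*1/9 + 2/5*2/9 + 2/5*1/9 = 7/45
  d_1[S1] = 1/5*2/9 + 0*1/9 + 2/5*5/9 + 2/5*2/3 = 8/15
  d_1[S2] = 1/5*2/9 + 0*2/9 + 2/5*1/9 + 2/5*1/9 = 2/15
  d_1[S3] = 1/5*4/9 + 0*5/9 + 2/5*1/9 + 2/5*1/9 = 8/45
d_1 = (S0=7/45, S1=8/15, S2=2/15, S3=8/45)
  d_2[S0] = 7/45*1/9 + 8/15*1/9 + 2/15*2/9 + 8/45*1/9 = 17/135
  d_2[S1] = 7/45*2/9 + 8/15*1/9 + 2/15*5/9 + 8/45*2/3 = 116/405
  d_2[S2] = 7/45*2/9 + 8/15*2/9 + 2/15*1/9 + 8/45*1/9 = 76/405
  d_2[S3] = 7/45*4/9 + 8/15*5/9 + 2/15*1/9 + 8/45*1/9 = 2/5
d_2 = (S0=17/135, S1=116/405, S2=76/405, S3=2/5)
  d_3[S0] = 17/135*1/9 + 116/405*1/9 + 76/405*2/9 + 2/5*1/9 = 481/3645
  d_3[S1] = 17/135*2/9 + 116/405*1/9 + 76/405*5/9 + 2/5*2/3 = 314/729
  d_3[S2] = 17/135*2/9 + 116/405*2/9 + 76/405*1/9 + 2/5*1/9 = 572/3645
  d_3[S3] = 17/135*4/9 + 116/405*5/9 + 76/405*1/9 + 2/5*1/9 = 1022/3645
d_3 = (S0=481/3645, S1=314/729, S2=572/3645, S3=1022/3645)
  d_4[S0] = 481/3645*1/9 + 314/729*1/9 + 572/3645*2/9 + 1022/3645*1/9 = 4217/32805
  d_4[S1] = 481/3645*2/9 + 314/729*1/9 + 572/3645*5/9 + 1022/3645*2/3 = 11524/32805
  d_4[S2] = 481/3645*2/9 + 314/729*2/9 + 572/3645*1/9 + 1022/3645*1/9 = 5696/32805
  d_4[S3] = 481/3645*4/9 + 314/729*5/9 + 572/3645*1/9 + 1022/3645*1/9 = 11368/32805
d_4 = (S0=4217/32805, S1=11524/32805, S2=5696/32805, S3=11368/32805)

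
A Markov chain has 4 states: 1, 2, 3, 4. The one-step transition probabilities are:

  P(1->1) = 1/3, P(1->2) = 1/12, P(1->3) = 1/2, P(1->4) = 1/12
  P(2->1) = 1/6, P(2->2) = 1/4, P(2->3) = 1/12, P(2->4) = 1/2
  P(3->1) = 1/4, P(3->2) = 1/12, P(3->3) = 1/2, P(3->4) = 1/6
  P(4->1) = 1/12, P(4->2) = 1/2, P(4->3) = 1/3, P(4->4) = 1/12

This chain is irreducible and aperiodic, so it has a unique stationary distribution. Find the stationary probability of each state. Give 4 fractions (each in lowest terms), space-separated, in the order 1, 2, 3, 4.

The stationary distribution satisfies pi = pi * P, i.e.:
  pi_1 = 1/3*pi_1 + 1/6*pi_2 + 1/4*pi_3 + 1/12*pi_4
  pi_2 = 1/12*pi_1 + 1/4*pi_2 + 1/12*pi_3 + 1/2*pi_4
  pi_3 = 1/2*pi_1 + 1/12*pi_2 + 1/2*pi_3 + 1/3*pi_4
  pi_4 = 1/12*pi_1 + 1/2*pi_2 + 1/6*pi_3 + 1/12*pi_4
with normalization: pi_1 + pi_2 + pi_3 + pi_4 = 1.

Using the first 3 balance equations plus normalization, the linear system A*pi = b is:
  [-2/3, 1/6, 1/4, 1/12] . pi = 0
  [1/12, -3/4, 1/12, 1/2] . pi = 0
  [1/2, 1/12, -1/2, 1/3] . pi = 0
  [1, 1, 1, 1] . pi = 1

Solving yields:
  pi_1 = 259/1185
  pi_2 = 236/1185
  pi_3 = 91/237
  pi_4 = 47/237

Verification (pi * P):
  259/1185*1/3 + 236/1185*1/6 + 91/237*1/4 + 47/237*1/12 = 259/1185 = pi_1  (ok)
  259/1185*1/12 + 236/1185*1/4 + 91/237*1/12 + 47/237*1/2 = 236/1185 = pi_2  (ok)
  259/1185*1/2 + 236/1185*1/12 + 91/237*1/2 + 47/237*1/3 = 91/237 = pi_3  (ok)
  259/1185*1/12 + 236/1185*1/2 + 91/237*1/6 + 47/237*1/12 = 47/237 = pi_4  (ok)

Answer: 259/1185 236/1185 91/237 47/237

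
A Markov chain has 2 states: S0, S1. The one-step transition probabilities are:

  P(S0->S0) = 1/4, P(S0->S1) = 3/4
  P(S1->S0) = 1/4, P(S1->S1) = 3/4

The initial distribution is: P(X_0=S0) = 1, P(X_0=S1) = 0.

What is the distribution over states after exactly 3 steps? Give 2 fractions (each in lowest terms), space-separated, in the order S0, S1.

Propagating the distribution step by step (d_{t+1} = d_t * P):
d_0 = (S0=1, S1=0)
  d_1[S0] = 1*1/4 + 0*1/4 = 1/4
  d_1[S1] = 1*3/4 + 0*3/4 = 3/4
d_1 = (S0=1/4, S1=3/4)
  d_2[S0] = 1/4*1/4 + 3/4*1/4 = 1/4
  d_2[S1] = 1/4*3/4 + 3/4*3/4 = 3/4
d_2 = (S0=1/4, S1=3/4)
  d_3[S0] = 1/4*1/4 + 3/4*1/4 = 1/4
  d_3[S1] = 1/4*3/4 + 3/4*3/4 = 3/4
d_3 = (S0=1/4, S1=3/4)

Answer: 1/4 3/4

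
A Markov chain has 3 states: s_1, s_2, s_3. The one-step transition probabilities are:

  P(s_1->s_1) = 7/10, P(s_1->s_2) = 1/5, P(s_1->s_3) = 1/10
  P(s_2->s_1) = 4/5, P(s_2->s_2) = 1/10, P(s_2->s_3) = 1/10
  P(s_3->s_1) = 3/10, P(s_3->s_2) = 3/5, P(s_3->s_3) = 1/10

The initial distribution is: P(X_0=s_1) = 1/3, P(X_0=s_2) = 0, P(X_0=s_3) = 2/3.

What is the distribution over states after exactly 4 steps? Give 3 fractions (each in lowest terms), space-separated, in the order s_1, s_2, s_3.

Answer: 10231/15000 3269/15000 1/10

Derivation:
Propagating the distribution step by step (d_{t+1} = d_t * P):
d_0 = (s_1=1/3, s_2=0, s_3=2/3)
  d_1[s_1] = 1/3*7/10 + 0*4/5 + 2/3*3/10 = 13/30
  d_1[s_2] = 1/3*1/5 + 0*1/10 + 2/3*3/5 = 7/15
  d_1[s_3] = 1/3*1/10 + 0*1/10 + 2/3*1/10 = 1/10
d_1 = (s_1=13/30, s_2=7/15, s_3=1/10)
  d_2[s_1] = 13/30*7/10 + 7/15*4/5 + 1/10*3/10 = 53/75
  d_2[s_2] = 13/30*1/5 + 7/15*1/10 + 1/10*3/5 = 29/150
  d_2[s_3] = 13/30*1/10 + 7/15*1/10 + 1/10*1/10 = 1/10
d_2 = (s_1=53/75, s_2=29/150, s_3=1/10)
  d_3[s_1] = 53/75*7/10 + 29/150*4/5 + 1/10*3/10 = 1019/1500
  d_3[s_2] = 53/75*1/5 + 29/150*1/10 + 1/10*3/5 = 331/1500
  d_3[s_3] = 53/75*1/10 + 29/150*1/10 + 1/10*1/10 = 1/10
d_3 = (s_1=1019/1500, s_2=331/1500, s_3=1/10)
  d_4[s_1] = 1019/1500*7/10 + 331/1500*4/5 + 1/10*3/10 = 10231/15000
  d_4[s_2] = 1019/1500*1/5 + 331/1500*1/10 + 1/10*3/5 = 3269/15000
  d_4[s_3] = 1019/1500*1/10 + 331/1500*1/10 + 1/10*1/10 = 1/10
d_4 = (s_1=10231/15000, s_2=3269/15000, s_3=1/10)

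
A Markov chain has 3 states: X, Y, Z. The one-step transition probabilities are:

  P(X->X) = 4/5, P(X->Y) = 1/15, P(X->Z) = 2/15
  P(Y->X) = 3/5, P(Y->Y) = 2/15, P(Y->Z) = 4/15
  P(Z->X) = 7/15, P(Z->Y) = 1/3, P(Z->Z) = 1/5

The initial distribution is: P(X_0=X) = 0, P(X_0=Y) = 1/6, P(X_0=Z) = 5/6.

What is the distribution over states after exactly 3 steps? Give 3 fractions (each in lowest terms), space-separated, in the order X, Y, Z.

Answer: 7178/10125 511/4050 371/2250

Derivation:
Propagating the distribution step by step (d_{t+1} = d_t * P):
d_0 = (X=0, Y=1/6, Z=5/6)
  d_1[X] = 0*4/5 + 1/6*3/5 + 5/6*7/15 = 22/45
  d_1[Y] = 0*1/15 + 1/6*2/15 + 5/6*1/3 = 3/10
  d_1[Z] = 0*2/15 + 1/6*4/15 + 5/6*1/5 = 19/90
d_1 = (X=22/45, Y=3/10, Z=19/90)
  d_2[X] = 22/45*4/5 + 3/10*3/5 + 19/90*7/15 = 452/675
  d_2[Y] = 22/45*1/15 + 3/10*2/15 + 19/90*1/3 = 193/1350
  d_2[Z] = 22/45*2/15 + 3/10*4/15 + 19/90*1/5 = 253/1350
d_2 = (X=452/675, Y=193/1350, Z=253/1350)
  d_3[X] = 452/675*4/5 + 193/1350*3/5 + 253/1350*7/15 = 7178/10125
  d_3[Y] = 452/675*1/15 + 193/1350*2/15 + 253/1350*1/3 = 511/4050
  d_3[Z] = 452/675*2/15 + 193/1350*4/15 + 253/1350*1/5 = 371/2250
d_3 = (X=7178/10125, Y=511/4050, Z=371/2250)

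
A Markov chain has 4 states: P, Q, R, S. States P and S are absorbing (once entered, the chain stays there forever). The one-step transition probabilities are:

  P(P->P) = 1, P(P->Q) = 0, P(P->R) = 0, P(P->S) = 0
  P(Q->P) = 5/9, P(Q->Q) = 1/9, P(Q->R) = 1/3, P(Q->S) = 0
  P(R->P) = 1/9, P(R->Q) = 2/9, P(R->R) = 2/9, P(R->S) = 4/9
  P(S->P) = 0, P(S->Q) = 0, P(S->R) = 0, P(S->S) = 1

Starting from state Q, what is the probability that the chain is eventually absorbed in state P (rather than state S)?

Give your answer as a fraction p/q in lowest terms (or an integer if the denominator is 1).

Let a_i = P(absorbed in P | start in state i).
Boundary conditions: a_P = 1, a_S = 0.
For each transient state i, a_i = sum_j P(i->j) * a_j:
  a_Q = 5/9*a_P + 1/9*a_Q + 1/3*a_R + 0*a_S
  a_R = 1/9*a_P + 2/9*a_Q + 2/9*a_R + 4/9*a_S

Substituting a_P = 1 and a_S = 0, rearrange to (I - Q) a = r where r[i] = P(i -> P):
  [8/9, -1/3] . (a_Q, a_R) = 5/9
  [-2/9, 7/9] . (a_Q, a_R) = 1/9

Solving yields:
  a_Q = 19/25
  a_R = 9/25

Starting state is Q, so the absorption probability is a_Q = 19/25.

Answer: 19/25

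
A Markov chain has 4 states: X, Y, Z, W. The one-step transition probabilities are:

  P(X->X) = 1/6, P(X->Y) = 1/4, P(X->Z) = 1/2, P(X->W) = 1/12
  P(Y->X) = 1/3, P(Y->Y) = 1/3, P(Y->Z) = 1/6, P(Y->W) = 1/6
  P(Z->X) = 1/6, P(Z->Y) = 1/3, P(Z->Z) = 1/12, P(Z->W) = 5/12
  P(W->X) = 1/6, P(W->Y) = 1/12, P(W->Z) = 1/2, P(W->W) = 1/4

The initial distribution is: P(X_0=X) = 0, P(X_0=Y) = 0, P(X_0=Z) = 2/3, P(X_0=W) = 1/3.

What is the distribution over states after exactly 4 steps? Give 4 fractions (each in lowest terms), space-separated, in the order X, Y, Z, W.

Answer: 2171/10368 5261/20736 4577/15552 15091/62208

Derivation:
Propagating the distribution step by step (d_{t+1} = d_t * P):
d_0 = (X=0, Y=0, Z=2/3, W=1/3)
  d_1[X] = 0*1/6 + 0*1/3 + 2/3*1/6 + 1/3*1/6 = 1/6
  d_1[Y] = 0*1/4 + 0*1/3 + 2/3*1/3 + 1/3*1/12 = 1/4
  d_1[Z] = 0*1/2 + 0*1/6 + 2/3*1/12 + 1/3*1/2 = 2/9
  d_1[W] = 0*1/12 + 0*1/6 + 2/3*5/12 + 1/3*1/4 = 13/36
d_1 = (X=1/6, Y=1/4, Z=2/9, W=13/36)
  d_2[X] = 1/6*1/6 + 1/4*1/3 + 2/9*1/6 + 13/36*1/6 = 5/24
  d_2[Y] = 1/6*1/4 + 1/4*1/3 + 2/9*1/3 + 13/36*1/12 = 11/48
  d_2[Z] = 1/6*1/2 + 1/4*1/6 + 2/9*1/12 + 13/36*1/2 = 35/108
  d_2[W] = 1/6*1/12 + 1/4*1/6 + 2/9*5/12 + 13/36*1/4 = 103/432
d_2 = (X=5/24, Y=11/48, Z=35/108, W=103/432)
  d_3[X] = 5/24*1/6 + 11/48*1/3 + 35/108*1/6 + 103/432*1/6 = 59/288
  d_3[Y] = 5/24*1/4 + 11/48*1/3 + 35/108*1/3 + 103/432*1/12 = 443/1728
  d_3[Z] = 5/24*1/2 + 11/48*1/6 + 35/108*1/12 + 103/432*1/2 = 187/648
  d_3[W] = 5/24*1/12 + 11/48*1/6 + 35/108*5/12 + 103/432*1/4 = 1297/5184
d_3 = (X=59/288, Y=443/1728, Z=187/648, W=1297/5184)
  d_4[X] = 59/288*1/6 + 443/1728*1/3 + 187/648*1/6 + 1297/5184*1/6 = 2171/10368
  d_4[Y] = 59/288*1/4 + 443/1728*1/3 + 187/648*1/3 + 1297/5184*1/12 = 5261/20736
  d_4[Z] = 59/288*1/2 + 443/1728*1/6 + 187/648*1/12 + 1297/5184*1/2 = 4577/15552
  d_4[W] = 59/288*1/12 + 443/1728*1/6 + 187/648*5/12 + 1297/5184*1/4 = 15091/62208
d_4 = (X=2171/10368, Y=5261/20736, Z=4577/15552, W=15091/62208)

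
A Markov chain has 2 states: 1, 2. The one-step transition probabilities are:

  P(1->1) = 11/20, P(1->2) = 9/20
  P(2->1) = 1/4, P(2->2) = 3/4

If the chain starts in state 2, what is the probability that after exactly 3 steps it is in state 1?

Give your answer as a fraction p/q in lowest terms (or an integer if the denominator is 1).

Computing P^3 by repeated multiplication:
P^1 =
  1: [11/20, 9/20]
  2: [1/4, 3/4]
P^2 =
  1: [83/200, 117/200]
  2: [13/40, 27/40]
P^3 =
  1: [749/2000, 1251/2000]
  2: [139/400, 261/400]

(P^3)[2 -> 1] = 139/400

Answer: 139/400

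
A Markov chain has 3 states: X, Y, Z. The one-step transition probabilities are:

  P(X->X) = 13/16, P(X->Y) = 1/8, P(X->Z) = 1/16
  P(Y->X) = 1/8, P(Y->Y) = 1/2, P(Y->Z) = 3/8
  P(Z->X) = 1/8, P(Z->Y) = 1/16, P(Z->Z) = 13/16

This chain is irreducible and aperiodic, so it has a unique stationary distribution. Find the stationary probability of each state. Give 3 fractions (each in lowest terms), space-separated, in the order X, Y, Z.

The stationary distribution satisfies pi = pi * P, i.e.:
  pi_X = 13/16*pi_X + 1/8*pi_Y + 1/8*pi_Z
  pi_Y = 1/8*pi_X + 1/2*pi_Y + 1/16*pi_Z
  pi_Z = 1/16*pi_X + 3/8*pi_Y + 13/16*pi_Z
with normalization: pi_X + pi_Y + pi_Z = 1.

Using the first 2 balance equations plus normalization, the linear system A*pi = b is:
  [-3/16, 1/8, 1/8] . pi = 0
  [1/8, -1/2, 1/16] . pi = 0
  [1, 1, 1] . pi = 1

Solving yields:
  pi_X = 2/5
  pi_Y = 7/45
  pi_Z = 4/9

Verification (pi * P):
  2/5*13/16 + 7/45*1/8 + 4/9*1/8 = 2/5 = pi_X  (ok)
  2/5*1/8 + 7/45*1/2 + 4/9*1/16 = 7/45 = pi_Y  (ok)
  2/5*1/16 + 7/45*3/8 + 4/9*13/16 = 4/9 = pi_Z  (ok)

Answer: 2/5 7/45 4/9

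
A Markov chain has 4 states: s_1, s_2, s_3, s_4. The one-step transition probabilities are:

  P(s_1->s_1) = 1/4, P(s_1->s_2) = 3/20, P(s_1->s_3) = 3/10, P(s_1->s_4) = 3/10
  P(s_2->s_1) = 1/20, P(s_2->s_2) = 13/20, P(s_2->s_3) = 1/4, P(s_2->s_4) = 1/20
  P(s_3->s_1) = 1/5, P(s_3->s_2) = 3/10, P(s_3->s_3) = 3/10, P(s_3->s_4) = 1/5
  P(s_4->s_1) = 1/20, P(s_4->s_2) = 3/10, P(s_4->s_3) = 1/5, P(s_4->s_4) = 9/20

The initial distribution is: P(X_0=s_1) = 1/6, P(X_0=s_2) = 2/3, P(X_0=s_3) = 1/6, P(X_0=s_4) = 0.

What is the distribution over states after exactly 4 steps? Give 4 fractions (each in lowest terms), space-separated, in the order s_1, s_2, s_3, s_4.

Answer: 53489/480000 421369/960000 124547/480000 60853/320000

Derivation:
Propagating the distribution step by step (d_{t+1} = d_t * P):
d_0 = (s_1=1/6, s_2=2/3, s_3=1/6, s_4=0)
  d_1[s_1] = 1/6*1/4 + 2/3*1/20 + 1/6*1/5 + 0*1/20 = 13/120
  d_1[s_2] = 1/6*3/20 + 2/3*13/20 + 1/6*3/10 + 0*3/10 = 61/120
  d_1[s_3] = 1/6*3/10 + 2/3*1/4 + 1/6*3/10 + 0*1/5 = 4/15
  d_1[s_4] = 1/6*3/10 + 2/3*1/20 + 1/6*1/5 + 0*9/20 = 7/60
d_1 = (s_1=13/120, s_2=61/120, s_3=4/15, s_4=7/60)
  d_2[s_1] = 13/120*1/4 + 61/120*1/20 + 4/15*1/5 + 7/60*1/20 = 67/600
  d_2[s_2] = 13/120*3/20 + 61/120*13/20 + 4/15*3/10 + 7/60*3/10 = 277/600
  d_2[s_3] = 13/120*3/10 + 61/120*1/4 + 4/15*3/10 + 7/60*1/5 = 631/2400
  d_2[s_4] = 13/120*3/10 + 61/120*1/20 + 4/15*1/5 + 7/60*9/20 = 131/800
d_2 = (s_1=67/600, s_2=277/600, s_3=631/2400, s_4=131/800)
  d_3[s_1] = 67/600*1/4 + 277/600*1/20 + 631/2400*1/5 + 131/800*1/20 = 1073/9600
  d_3[s_2] = 67/600*3/20 + 277/600*13/20 + 631/2400*3/10 + 131/800*3/10 = 2669/6000
  d_3[s_3] = 67/600*3/10 + 277/600*1/4 + 631/2400*3/10 + 131/800*1/5 = 6253/24000
  d_3[s_4] = 67/600*3/10 + 277/600*1/20 + 631/2400*1/5 + 131/800*9/20 = 8777/48000
d_3 = (s_1=1073/9600, s_2=2669/6000, s_3=6253/24000, s_4=8777/48000)
  d_4[s_1] = 1073/9600*1/4 + 2669/6000*1/20 + 6253/24000*1/5 + 8777/48000*1/20 = 53489/480000
  d_4[s_2] = 1073/9600*3/20 + 2669/6000*13/20 + 6253/24000*3/10 + 8777/48000*3/10 = 421369/960000
  d_4[s_3] = 1073/9600*3/10 + 2669/6000*1/4 + 6253/24000*3/10 + 8777/48000*1/5 = 124547/480000
  d_4[s_4] = 1073/9600*3/10 + 2669/6000*1/20 + 6253/24000*1/5 + 8777/48000*9/20 = 60853/320000
d_4 = (s_1=53489/480000, s_2=421369/960000, s_3=124547/480000, s_4=60853/320000)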